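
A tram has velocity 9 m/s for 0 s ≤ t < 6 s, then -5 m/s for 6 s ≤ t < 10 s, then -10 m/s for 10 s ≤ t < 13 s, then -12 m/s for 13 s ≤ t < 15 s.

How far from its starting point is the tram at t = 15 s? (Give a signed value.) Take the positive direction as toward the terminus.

-20 m

Net displacement equals the area under the velocity-time graph (areas below the axis count negative).
0–6 s: 9 × 6 = 54 m
6–10 s: -5 × 4 = -20 m
10–13 s: -10 × 3 = -30 m
13–15 s: -12 × 2 = -24 m
Net displacement = -20 m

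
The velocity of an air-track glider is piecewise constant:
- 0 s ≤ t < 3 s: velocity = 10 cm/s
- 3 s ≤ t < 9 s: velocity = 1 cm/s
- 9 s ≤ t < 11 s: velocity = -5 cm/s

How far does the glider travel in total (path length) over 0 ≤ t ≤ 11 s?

46 cm

Total distance travelled is ∫|v| dt — sum the magnitudes of each area piece.
0–3 s: |10| × 3 = 30 cm
3–9 s: |1| × 6 = 6 cm
9–11 s: |-5| × 2 = 10 cm
Total distance = 46 cm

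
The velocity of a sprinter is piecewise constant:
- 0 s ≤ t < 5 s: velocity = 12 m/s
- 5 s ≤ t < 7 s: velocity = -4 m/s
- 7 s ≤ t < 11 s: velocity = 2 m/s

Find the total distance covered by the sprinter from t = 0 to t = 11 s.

76 m

Distance (not displacement) is the total path length: add the absolute areas under v-t.
0–5 s: |12| × 5 = 60 m
5–7 s: |-4| × 2 = 8 m
7–11 s: |2| × 4 = 8 m
Total distance = 76 m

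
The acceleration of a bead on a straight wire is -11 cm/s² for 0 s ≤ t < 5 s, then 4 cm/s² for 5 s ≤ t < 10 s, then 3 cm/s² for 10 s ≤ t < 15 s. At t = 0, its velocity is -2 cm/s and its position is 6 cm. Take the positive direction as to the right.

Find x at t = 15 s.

On each constant-a segment, Δv = aΔt and Δx = v₀Δt + ½aΔt²; chain segment to segment.
0–5 s: v starts -2 cm/s; Δx = -2·5 + ½·-11·5² = -147.5 cm; v ends -57 cm/s.
5–10 s: v starts -57 cm/s; Δx = -57·5 + ½·4·5² = -235 cm; v ends -37 cm/s.
10–15 s: v starts -37 cm/s; Δx = -37·5 + ½·3·5² = -147.5 cm; v ends -22 cm/s.
x(15) = 6 + Σ Δx = -524 cm.

-524 cm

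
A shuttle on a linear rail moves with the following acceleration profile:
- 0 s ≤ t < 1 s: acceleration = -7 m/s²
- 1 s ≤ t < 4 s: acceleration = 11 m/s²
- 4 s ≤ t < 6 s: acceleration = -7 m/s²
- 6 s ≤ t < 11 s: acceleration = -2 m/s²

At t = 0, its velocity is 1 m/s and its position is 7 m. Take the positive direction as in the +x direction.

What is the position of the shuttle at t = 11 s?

116 m

On each constant-a segment, Δv = aΔt and Δx = v₀Δt + ½aΔt²; chain segment to segment.
0–1 s: v starts 1 m/s; Δx = 1·1 + ½·-7·1² = -2.5 m; v ends -6 m/s.
1–4 s: v starts -6 m/s; Δx = -6·3 + ½·11·3² = 31.5 m; v ends 27 m/s.
4–6 s: v starts 27 m/s; Δx = 27·2 + ½·-7·2² = 40 m; v ends 13 m/s.
6–11 s: v starts 13 m/s; Δx = 13·5 + ½·-2·5² = 40 m; v ends 3 m/s.
x(11) = 7 + Σ Δx = 116 m.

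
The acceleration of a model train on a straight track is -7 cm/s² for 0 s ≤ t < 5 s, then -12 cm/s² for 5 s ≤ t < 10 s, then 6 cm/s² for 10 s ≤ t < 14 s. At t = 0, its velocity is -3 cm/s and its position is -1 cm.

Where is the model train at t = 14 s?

On each constant-a segment, Δv = aΔt and Δx = v₀Δt + ½aΔt²; chain segment to segment.
0–5 s: v starts -3 cm/s; Δx = -3·5 + ½·-7·5² = -102.5 cm; v ends -38 cm/s.
5–10 s: v starts -38 cm/s; Δx = -38·5 + ½·-12·5² = -340 cm; v ends -98 cm/s.
10–14 s: v starts -98 cm/s; Δx = -98·4 + ½·6·4² = -344 cm; v ends -74 cm/s.
x(14) = -1 + Σ Δx = -787.5 cm.

-787.5 cm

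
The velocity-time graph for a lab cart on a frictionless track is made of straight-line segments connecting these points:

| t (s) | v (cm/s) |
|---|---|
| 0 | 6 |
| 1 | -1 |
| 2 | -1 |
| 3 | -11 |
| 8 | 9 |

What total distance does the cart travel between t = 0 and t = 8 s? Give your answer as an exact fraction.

977/28 cm

Total distance travelled is ∫|v| dt — sum the magnitudes of each area piece.
0–1 s: v = 0 at t = 6/7 s; triangle areas 18/7 + 1/14 = 37/14 cm
1–2 s: |-1| × 1 = 1 cm
2–3 s: |½(-1 + -11)(1)| = 6 cm
3–8 s: v = 0 at t = 5.75 s; triangle areas 15.125 + 10.125 = 25.25 cm
Total distance = 977/28 cm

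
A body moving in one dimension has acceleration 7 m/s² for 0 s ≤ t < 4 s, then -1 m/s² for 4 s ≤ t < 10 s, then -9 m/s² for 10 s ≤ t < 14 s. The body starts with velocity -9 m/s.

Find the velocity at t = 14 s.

-23 m/s

Δv equals the area under the a-t graph; then v = v₀ + Δv.
0–4 s: 7 × 4 = 28 m/s
4–10 s: -1 × 6 = -6 m/s
10–14 s: -9 × 4 = -36 m/s
Δv = -14 m/s, so v(14) = -9 + (-14) = -23 m/s.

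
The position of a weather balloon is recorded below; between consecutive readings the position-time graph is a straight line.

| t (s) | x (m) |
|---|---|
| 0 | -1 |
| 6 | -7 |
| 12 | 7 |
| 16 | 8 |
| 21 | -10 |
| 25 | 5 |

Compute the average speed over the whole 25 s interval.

2.16 m/s

Average speed = (total path length)/(elapsed time); on a piecewise-linear x-t graph the path length is Σ|Δx|.
0–6 s: |Δx| = |-7 − -1| = 6 m
6–12 s: |Δx| = |7 − -7| = 14 m
12–16 s: |Δx| = |8 − 7| = 1 m
16–21 s: |Δx| = |-10 − 8| = 18 m
21–25 s: |Δx| = |5 − -10| = 15 m
Total path = 54 m; average speed = 54/25 = 2.16 m/s.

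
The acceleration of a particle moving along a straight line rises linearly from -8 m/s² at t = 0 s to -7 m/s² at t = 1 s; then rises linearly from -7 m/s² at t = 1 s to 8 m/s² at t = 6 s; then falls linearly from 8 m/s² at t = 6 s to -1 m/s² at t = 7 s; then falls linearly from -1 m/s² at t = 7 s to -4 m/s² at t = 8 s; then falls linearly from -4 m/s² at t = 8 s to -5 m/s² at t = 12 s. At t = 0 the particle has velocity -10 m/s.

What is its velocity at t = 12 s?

-32 m/s

Δv equals the area under the a-t graph; then v = v₀ + Δv.
0–1 s: ½(-8 + -7)(1) = -7.5 m/s
1–6 s: ½(-7 + 8)(5) = 2.5 m/s
6–7 s: ½(8 + -1)(1) = 3.5 m/s
7–8 s: ½(-1 + -4)(1) = -2.5 m/s
8–12 s: ½(-4 + -5)(4) = -18 m/s
Δv = -22 m/s, so v(12) = -10 + (-22) = -32 m/s.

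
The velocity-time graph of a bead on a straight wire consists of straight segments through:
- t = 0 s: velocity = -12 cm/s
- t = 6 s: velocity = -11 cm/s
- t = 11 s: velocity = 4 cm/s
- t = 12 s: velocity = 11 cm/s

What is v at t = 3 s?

On 0–6 s the graph is linear from -12 to -11 cm/s: v(3) = -12 + (-11 − -12)·(3 − 0)/(6 − 0) = -11.5 cm/s.

-11.5 cm/s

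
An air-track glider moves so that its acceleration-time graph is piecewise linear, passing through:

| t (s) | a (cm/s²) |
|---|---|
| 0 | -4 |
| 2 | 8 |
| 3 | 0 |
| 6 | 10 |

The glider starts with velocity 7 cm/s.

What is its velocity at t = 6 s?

Δv equals the area under the a-t graph; then v = v₀ + Δv.
0–2 s: ½(-4 + 8)(2) = 4 cm/s
2–3 s: ½(8 + 0)(1) = 4 cm/s
3–6 s: ½(0 + 10)(3) = 15 cm/s
Δv = 23 cm/s, so v(6) = 7 + (23) = 30 cm/s.

30 cm/s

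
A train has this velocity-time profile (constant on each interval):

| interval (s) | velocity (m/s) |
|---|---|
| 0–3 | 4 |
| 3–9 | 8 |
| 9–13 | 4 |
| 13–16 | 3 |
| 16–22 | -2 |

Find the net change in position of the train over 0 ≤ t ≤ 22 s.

Net displacement equals the area under the velocity-time graph (areas below the axis count negative).
0–3 s: 4 × 3 = 12 m
3–9 s: 8 × 6 = 48 m
9–13 s: 4 × 4 = 16 m
13–16 s: 3 × 3 = 9 m
16–22 s: -2 × 6 = -12 m
Net displacement = 73 m

73 m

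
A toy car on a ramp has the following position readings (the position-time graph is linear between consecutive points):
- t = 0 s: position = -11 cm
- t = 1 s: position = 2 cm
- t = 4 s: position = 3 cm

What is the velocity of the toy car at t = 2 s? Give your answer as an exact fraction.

Velocity is the slope of the x-t graph on 1–4 s: (3 − 2)/(4 − 1) = 1/3 cm/s.

1/3 cm/s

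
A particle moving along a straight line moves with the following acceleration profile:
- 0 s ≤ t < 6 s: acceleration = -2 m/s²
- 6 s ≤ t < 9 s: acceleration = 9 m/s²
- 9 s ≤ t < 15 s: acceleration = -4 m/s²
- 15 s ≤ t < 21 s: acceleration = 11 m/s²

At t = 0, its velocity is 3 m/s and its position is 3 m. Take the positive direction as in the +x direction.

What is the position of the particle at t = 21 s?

On each constant-a segment, Δv = aΔt and Δx = v₀Δt + ½aΔt²; chain segment to segment.
0–6 s: v starts 3 m/s; Δx = 3·6 + ½·-2·6² = -18 m; v ends -9 m/s.
6–9 s: v starts -9 m/s; Δx = -9·3 + ½·9·3² = 13.5 m; v ends 18 m/s.
9–15 s: v starts 18 m/s; Δx = 18·6 + ½·-4·6² = 36 m; v ends -6 m/s.
15–21 s: v starts -6 m/s; Δx = -6·6 + ½·11·6² = 162 m; v ends 60 m/s.
x(21) = 3 + Σ Δx = 196.5 m.

196.5 m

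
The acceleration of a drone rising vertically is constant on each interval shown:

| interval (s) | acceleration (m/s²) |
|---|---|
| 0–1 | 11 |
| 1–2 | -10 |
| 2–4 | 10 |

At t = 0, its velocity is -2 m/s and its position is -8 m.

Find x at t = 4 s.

17.5 m

On each constant-a segment, Δv = aΔt and Δx = v₀Δt + ½aΔt²; chain segment to segment.
0–1 s: v starts -2 m/s; Δx = -2·1 + ½·11·1² = 3.5 m; v ends 9 m/s.
1–2 s: v starts 9 m/s; Δx = 9·1 + ½·-10·1² = 4 m; v ends -1 m/s.
2–4 s: v starts -1 m/s; Δx = -1·2 + ½·10·2² = 18 m; v ends 19 m/s.
x(4) = -8 + Σ Δx = 17.5 m.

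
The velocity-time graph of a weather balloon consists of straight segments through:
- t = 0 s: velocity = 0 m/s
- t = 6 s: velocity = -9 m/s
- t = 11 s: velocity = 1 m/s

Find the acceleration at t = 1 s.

Acceleration is the slope of the v-t graph on 0–6 s: (-9 − 0)/(6 − 0) = -1.5 m/s².

-1.5 m/s²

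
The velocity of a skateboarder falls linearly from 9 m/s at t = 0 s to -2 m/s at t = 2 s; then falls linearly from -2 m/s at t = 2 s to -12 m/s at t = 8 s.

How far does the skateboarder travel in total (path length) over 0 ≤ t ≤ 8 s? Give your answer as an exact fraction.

Distance (not displacement) is the total path length: add the absolute areas under v-t.
0–2 s: v = 0 at t = 18/11 s; triangle areas 81/11 + 4/11 = 85/11 m
2–8 s: |½(-2 + -12)(6)| = 42 m
Total distance = 547/11 m

547/11 m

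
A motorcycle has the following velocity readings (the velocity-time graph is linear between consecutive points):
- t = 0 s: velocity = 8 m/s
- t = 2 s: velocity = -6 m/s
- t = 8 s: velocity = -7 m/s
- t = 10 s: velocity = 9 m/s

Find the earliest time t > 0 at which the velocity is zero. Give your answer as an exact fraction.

t = 8/7 s

v changes sign on 0–2 s (from 8 to -6); the graph is linear there, so v = 0 at t = 0 + (-8)·(2 − 0)/(-6 − 8) = 8/7 s.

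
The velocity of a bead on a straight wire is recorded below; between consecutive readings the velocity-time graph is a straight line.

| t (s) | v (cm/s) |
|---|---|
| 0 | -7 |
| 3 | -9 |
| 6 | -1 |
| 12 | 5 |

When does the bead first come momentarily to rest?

v changes sign on 6–12 s (from -1 to 5); the graph is linear there, so v = 0 at t = 6 + (1)·(12 − 6)/(5 − -1) = 7 s.

t = 7 s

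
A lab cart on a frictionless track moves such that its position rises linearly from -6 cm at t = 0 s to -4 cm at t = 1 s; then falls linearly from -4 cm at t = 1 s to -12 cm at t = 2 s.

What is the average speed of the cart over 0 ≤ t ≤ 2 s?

5 cm/s

Average speed = (total path length)/(elapsed time); on a piecewise-linear x-t graph the path length is Σ|Δx|.
0–1 s: |Δx| = |-4 − -6| = 2 cm
1–2 s: |Δx| = |-12 − -4| = 8 cm
Total path = 10 cm; average speed = 10/2 = 5 cm/s.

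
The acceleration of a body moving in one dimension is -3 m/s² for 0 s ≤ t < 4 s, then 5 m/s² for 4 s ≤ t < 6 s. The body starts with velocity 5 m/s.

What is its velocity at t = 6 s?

Δv equals the area under the a-t graph; then v = v₀ + Δv.
0–4 s: -3 × 4 = -12 m/s
4–6 s: 5 × 2 = 10 m/s
Δv = -2 m/s, so v(6) = 5 + (-2) = 3 m/s.

3 m/s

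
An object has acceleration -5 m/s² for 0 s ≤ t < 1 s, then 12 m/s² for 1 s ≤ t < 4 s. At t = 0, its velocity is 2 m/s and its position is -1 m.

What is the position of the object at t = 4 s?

43.5 m

On each constant-a segment, Δv = aΔt and Δx = v₀Δt + ½aΔt²; chain segment to segment.
0–1 s: v starts 2 m/s; Δx = 2·1 + ½·-5·1² = -0.5 m; v ends -3 m/s.
1–4 s: v starts -3 m/s; Δx = -3·3 + ½·12·3² = 45 m; v ends 33 m/s.
x(4) = -1 + Σ Δx = 43.5 m.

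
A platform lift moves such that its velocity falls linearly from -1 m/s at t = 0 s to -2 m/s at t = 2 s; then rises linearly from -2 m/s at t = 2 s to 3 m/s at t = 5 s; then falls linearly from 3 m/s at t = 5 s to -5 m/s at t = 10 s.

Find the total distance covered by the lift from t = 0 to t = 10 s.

17.525 m

Total distance travelled is ∫|v| dt — sum the magnitudes of each area piece.
0–2 s: |½(-1 + -2)(2)| = 3 m
2–5 s: v = 0 at t = 3.2 s; triangle areas 1.2 + 2.7 = 3.9 m
5–10 s: v = 0 at t = 6.875 s; triangle areas 2.8125 + 7.8125 = 10.625 m
Total distance = 17.525 m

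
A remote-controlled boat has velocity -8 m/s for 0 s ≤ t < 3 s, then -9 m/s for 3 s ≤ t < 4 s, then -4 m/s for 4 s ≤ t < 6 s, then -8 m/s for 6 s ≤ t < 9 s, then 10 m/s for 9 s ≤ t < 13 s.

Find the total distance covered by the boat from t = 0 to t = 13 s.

105 m

Total distance travelled is ∫|v| dt — sum the magnitudes of each area piece.
0–3 s: |-8| × 3 = 24 m
3–4 s: |-9| × 1 = 9 m
4–6 s: |-4| × 2 = 8 m
6–9 s: |-8| × 3 = 24 m
9–13 s: |10| × 4 = 40 m
Total distance = 105 m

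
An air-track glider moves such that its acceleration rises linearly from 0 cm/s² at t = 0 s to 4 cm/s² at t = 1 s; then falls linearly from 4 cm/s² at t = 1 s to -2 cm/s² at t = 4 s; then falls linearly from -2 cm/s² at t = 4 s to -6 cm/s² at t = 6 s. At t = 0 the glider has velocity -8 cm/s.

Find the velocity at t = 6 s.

-11 cm/s

Δv equals the area under the a-t graph; then v = v₀ + Δv.
0–1 s: ½(0 + 4)(1) = 2 cm/s
1–4 s: ½(4 + -2)(3) = 3 cm/s
4–6 s: ½(-2 + -6)(2) = -8 cm/s
Δv = -3 cm/s, so v(6) = -8 + (-3) = -11 cm/s.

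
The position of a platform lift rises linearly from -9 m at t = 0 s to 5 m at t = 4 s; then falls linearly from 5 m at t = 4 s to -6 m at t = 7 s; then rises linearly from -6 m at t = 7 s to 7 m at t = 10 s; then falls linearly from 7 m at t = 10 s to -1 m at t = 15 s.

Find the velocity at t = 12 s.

-1.6 m/s

Velocity is the slope of the x-t graph on 10–15 s: (-1 − 7)/(15 − 10) = -1.6 m/s.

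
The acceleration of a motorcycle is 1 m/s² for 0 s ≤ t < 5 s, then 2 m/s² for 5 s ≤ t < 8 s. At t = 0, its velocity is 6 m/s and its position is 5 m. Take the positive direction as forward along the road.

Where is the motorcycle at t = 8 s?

On each constant-a segment, Δv = aΔt and Δx = v₀Δt + ½aΔt²; chain segment to segment.
0–5 s: v starts 6 m/s; Δx = 6·5 + ½·1·5² = 42.5 m; v ends 11 m/s.
5–8 s: v starts 11 m/s; Δx = 11·3 + ½·2·3² = 42 m; v ends 17 m/s.
x(8) = 5 + Σ Δx = 89.5 m.

89.5 m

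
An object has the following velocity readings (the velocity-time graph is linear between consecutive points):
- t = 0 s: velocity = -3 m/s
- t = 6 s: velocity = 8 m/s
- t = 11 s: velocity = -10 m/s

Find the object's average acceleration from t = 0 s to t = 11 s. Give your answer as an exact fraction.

Average acceleration = Δv/Δt = (-10 − -3)/(11 − 0) = -7/11 m/s².

-7/11 m/s²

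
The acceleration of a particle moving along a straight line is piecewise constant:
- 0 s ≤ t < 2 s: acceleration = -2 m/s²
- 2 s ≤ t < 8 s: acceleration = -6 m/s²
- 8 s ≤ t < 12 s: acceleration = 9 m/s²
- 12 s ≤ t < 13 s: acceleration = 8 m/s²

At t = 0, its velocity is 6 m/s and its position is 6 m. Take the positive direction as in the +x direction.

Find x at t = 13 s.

On each constant-a segment, Δv = aΔt and Δx = v₀Δt + ½aΔt²; chain segment to segment.
0–2 s: v starts 6 m/s; Δx = 6·2 + ½·-2·2² = 8 m; v ends 2 m/s.
2–8 s: v starts 2 m/s; Δx = 2·6 + ½·-6·6² = -96 m; v ends -34 m/s.
8–12 s: v starts -34 m/s; Δx = -34·4 + ½·9·4² = -64 m; v ends 2 m/s.
12–13 s: v starts 2 m/s; Δx = 2·1 + ½·8·1² = 6 m; v ends 10 m/s.
x(13) = 6 + Σ Δx = -140 m.

-140 m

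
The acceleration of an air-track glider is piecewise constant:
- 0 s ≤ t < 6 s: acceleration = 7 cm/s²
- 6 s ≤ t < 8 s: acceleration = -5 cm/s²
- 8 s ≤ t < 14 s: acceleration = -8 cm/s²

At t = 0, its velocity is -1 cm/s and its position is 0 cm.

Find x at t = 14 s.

234 cm

On each constant-a segment, Δv = aΔt and Δx = v₀Δt + ½aΔt²; chain segment to segment.
0–6 s: v starts -1 cm/s; Δx = -1·6 + ½·7·6² = 120 cm; v ends 41 cm/s.
6–8 s: v starts 41 cm/s; Δx = 41·2 + ½·-5·2² = 72 cm; v ends 31 cm/s.
8–14 s: v starts 31 cm/s; Δx = 31·6 + ½·-8·6² = 42 cm; v ends -17 cm/s.
x(14) = 0 + Σ Δx = 234 cm.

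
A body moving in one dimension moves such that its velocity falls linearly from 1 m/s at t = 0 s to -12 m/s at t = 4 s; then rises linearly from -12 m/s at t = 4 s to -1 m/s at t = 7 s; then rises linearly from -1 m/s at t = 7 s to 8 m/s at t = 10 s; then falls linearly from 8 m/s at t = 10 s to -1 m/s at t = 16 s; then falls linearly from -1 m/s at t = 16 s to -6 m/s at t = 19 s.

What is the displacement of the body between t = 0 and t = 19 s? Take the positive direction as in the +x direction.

-20.5 m

Displacement is the signed area under the v-t curve.
0–4 s: ½(1 + -12)(4) = -22 m
4–7 s: ½(-12 + -1)(3) = -19.5 m
7–10 s: ½(-1 + 8)(3) = 10.5 m
10–16 s: ½(8 + -1)(6) = 21 m
16–19 s: ½(-1 + -6)(3) = -10.5 m
Net displacement = -20.5 m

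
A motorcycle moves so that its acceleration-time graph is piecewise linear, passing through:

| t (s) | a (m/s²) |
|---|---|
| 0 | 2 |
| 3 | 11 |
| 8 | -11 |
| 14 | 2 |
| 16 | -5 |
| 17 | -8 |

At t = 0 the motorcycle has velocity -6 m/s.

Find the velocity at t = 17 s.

Δv equals the area under the a-t graph; then v = v₀ + Δv.
0–3 s: ½(2 + 11)(3) = 19.5 m/s
3–8 s: ½(11 + -11)(5) = 0 m/s
8–14 s: ½(-11 + 2)(6) = -27 m/s
14–16 s: ½(2 + -5)(2) = -3 m/s
16–17 s: ½(-5 + -8)(1) = -6.5 m/s
Δv = -17 m/s, so v(17) = -6 + (-17) = -23 m/s.

-23 m/s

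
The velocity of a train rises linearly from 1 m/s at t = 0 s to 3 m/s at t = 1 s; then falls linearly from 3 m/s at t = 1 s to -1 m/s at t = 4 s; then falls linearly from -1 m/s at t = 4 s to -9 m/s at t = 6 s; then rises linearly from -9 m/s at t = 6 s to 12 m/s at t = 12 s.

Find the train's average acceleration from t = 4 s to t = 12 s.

1.625 m/s²

Average acceleration = Δv/Δt = (12 − -1)/(12 − 4) = 1.625 m/s².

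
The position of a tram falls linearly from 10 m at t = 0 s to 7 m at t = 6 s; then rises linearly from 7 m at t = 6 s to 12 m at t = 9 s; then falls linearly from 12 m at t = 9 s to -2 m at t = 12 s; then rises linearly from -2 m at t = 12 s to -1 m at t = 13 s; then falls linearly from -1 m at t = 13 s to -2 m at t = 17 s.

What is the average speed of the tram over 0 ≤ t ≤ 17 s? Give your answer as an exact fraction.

Average speed = (total path length)/(elapsed time); on a piecewise-linear x-t graph the path length is Σ|Δx|.
0–6 s: |Δx| = |7 − 10| = 3 m
6–9 s: |Δx| = |12 − 7| = 5 m
9–12 s: |Δx| = |-2 − 12| = 14 m
12–13 s: |Δx| = |-1 − -2| = 1 m
13–17 s: |Δx| = |-2 − -1| = 1 m
Total path = 24 m; average speed = 24/17 = 24/17 m/s.

24/17 m/s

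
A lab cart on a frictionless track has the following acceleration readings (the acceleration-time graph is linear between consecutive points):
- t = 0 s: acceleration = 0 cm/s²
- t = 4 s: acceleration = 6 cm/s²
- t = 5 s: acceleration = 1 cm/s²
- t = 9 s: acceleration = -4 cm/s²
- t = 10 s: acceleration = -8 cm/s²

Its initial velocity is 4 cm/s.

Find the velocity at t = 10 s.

7.5 cm/s

Δv equals the area under the a-t graph; then v = v₀ + Δv.
0–4 s: ½(0 + 6)(4) = 12 cm/s
4–5 s: ½(6 + 1)(1) = 3.5 cm/s
5–9 s: ½(1 + -4)(4) = -6 cm/s
9–10 s: ½(-4 + -8)(1) = -6 cm/s
Δv = 3.5 cm/s, so v(10) = 4 + (3.5) = 7.5 cm/s.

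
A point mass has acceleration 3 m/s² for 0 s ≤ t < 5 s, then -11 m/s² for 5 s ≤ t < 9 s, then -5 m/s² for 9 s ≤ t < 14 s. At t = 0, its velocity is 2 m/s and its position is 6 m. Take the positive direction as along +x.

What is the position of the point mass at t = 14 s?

-164 m

On each constant-a segment, Δv = aΔt and Δx = v₀Δt + ½aΔt²; chain segment to segment.
0–5 s: v starts 2 m/s; Δx = 2·5 + ½·3·5² = 47.5 m; v ends 17 m/s.
5–9 s: v starts 17 m/s; Δx = 17·4 + ½·-11·4² = -20 m; v ends -27 m/s.
9–14 s: v starts -27 m/s; Δx = -27·5 + ½·-5·5² = -197.5 m; v ends -52 m/s.
x(14) = 6 + Σ Δx = -164 m.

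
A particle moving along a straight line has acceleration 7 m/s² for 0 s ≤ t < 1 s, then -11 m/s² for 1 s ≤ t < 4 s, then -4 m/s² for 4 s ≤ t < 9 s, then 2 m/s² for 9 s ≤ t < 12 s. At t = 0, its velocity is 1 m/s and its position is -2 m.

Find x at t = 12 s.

On each constant-a segment, Δv = aΔt and Δx = v₀Δt + ½aΔt²; chain segment to segment.
0–1 s: v starts 1 m/s; Δx = 1·1 + ½·7·1² = 4.5 m; v ends 8 m/s.
1–4 s: v starts 8 m/s; Δx = 8·3 + ½·-11·3² = -25.5 m; v ends -25 m/s.
4–9 s: v starts -25 m/s; Δx = -25·5 + ½·-4·5² = -175 m; v ends -45 m/s.
9–12 s: v starts -45 m/s; Δx = -45·3 + ½·2·3² = -126 m; v ends -39 m/s.
x(12) = -2 + Σ Δx = -324 m.

-324 m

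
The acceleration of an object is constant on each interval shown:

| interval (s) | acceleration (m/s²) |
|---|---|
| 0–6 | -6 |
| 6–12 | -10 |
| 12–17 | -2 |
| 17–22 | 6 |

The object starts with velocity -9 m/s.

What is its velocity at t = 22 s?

-85 m/s

Δv equals the area under the a-t graph; then v = v₀ + Δv.
0–6 s: -6 × 6 = -36 m/s
6–12 s: -10 × 6 = -60 m/s
12–17 s: -2 × 5 = -10 m/s
17–22 s: 6 × 5 = 30 m/s
Δv = -76 m/s, so v(22) = -9 + (-76) = -85 m/s.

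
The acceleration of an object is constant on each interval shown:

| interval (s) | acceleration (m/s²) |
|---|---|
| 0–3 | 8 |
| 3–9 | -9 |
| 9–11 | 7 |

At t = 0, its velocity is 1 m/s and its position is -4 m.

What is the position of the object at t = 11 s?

On each constant-a segment, Δv = aΔt and Δx = v₀Δt + ½aΔt²; chain segment to segment.
0–3 s: v starts 1 m/s; Δx = 1·3 + ½·8·3² = 39 m; v ends 25 m/s.
3–9 s: v starts 25 m/s; Δx = 25·6 + ½·-9·6² = -12 m; v ends -29 m/s.
9–11 s: v starts -29 m/s; Δx = -29·2 + ½·7·2² = -44 m; v ends -15 m/s.
x(11) = -4 + Σ Δx = -21 m.

-21 m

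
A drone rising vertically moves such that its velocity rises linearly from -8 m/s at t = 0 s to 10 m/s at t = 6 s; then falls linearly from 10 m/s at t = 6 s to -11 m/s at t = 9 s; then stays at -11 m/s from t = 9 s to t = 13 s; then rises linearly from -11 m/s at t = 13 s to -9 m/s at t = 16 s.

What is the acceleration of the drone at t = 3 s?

Acceleration is the slope of the v-t graph on 0–6 s: (10 − -8)/(6 − 0) = 3 m/s².

3 m/s²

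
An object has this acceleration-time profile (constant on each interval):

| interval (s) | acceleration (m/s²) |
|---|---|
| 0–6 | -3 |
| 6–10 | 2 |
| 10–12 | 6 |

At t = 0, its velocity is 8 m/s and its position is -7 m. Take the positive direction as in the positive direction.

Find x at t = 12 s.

On each constant-a segment, Δv = aΔt and Δx = v₀Δt + ½aΔt²; chain segment to segment.
0–6 s: v starts 8 m/s; Δx = 8·6 + ½·-3·6² = -6 m; v ends -10 m/s.
6–10 s: v starts -10 m/s; Δx = -10·4 + ½·2·4² = -24 m; v ends -2 m/s.
10–12 s: v starts -2 m/s; Δx = -2·2 + ½·6·2² = 8 m; v ends 10 m/s.
x(12) = -7 + Σ Δx = -29 m.

-29 m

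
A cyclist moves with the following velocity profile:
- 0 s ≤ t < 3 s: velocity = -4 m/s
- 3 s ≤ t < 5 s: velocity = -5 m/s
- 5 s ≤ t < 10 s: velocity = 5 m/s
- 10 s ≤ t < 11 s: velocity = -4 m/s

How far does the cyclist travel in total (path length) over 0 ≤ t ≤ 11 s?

Total distance travelled is ∫|v| dt — sum the magnitudes of each area piece.
0–3 s: |-4| × 3 = 12 m
3–5 s: |-5| × 2 = 10 m
5–10 s: |5| × 5 = 25 m
10–11 s: |-4| × 1 = 4 m
Total distance = 51 m

51 m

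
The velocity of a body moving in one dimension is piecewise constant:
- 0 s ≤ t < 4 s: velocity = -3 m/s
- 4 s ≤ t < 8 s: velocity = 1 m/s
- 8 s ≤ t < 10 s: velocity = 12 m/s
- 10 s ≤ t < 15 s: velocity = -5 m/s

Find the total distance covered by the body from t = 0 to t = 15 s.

65 m

Distance (not displacement) is the total path length: add the absolute areas under v-t.
0–4 s: |-3| × 4 = 12 m
4–8 s: |1| × 4 = 4 m
8–10 s: |12| × 2 = 24 m
10–15 s: |-5| × 5 = 25 m
Total distance = 65 m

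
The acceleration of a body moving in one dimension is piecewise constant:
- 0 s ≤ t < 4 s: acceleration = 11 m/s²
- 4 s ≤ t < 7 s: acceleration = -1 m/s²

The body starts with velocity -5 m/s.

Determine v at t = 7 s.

36 m/s

Δv equals the area under the a-t graph; then v = v₀ + Δv.
0–4 s: 11 × 4 = 44 m/s
4–7 s: -1 × 3 = -3 m/s
Δv = 41 m/s, so v(7) = -5 + (41) = 36 m/s.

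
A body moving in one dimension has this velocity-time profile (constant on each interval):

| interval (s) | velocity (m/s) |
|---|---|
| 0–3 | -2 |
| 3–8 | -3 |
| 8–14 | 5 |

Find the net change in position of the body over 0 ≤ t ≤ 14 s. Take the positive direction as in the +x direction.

9 m

Displacement is the signed area under the v-t curve.
0–3 s: -2 × 3 = -6 m
3–8 s: -3 × 5 = -15 m
8–14 s: 5 × 6 = 30 m
Net displacement = 9 m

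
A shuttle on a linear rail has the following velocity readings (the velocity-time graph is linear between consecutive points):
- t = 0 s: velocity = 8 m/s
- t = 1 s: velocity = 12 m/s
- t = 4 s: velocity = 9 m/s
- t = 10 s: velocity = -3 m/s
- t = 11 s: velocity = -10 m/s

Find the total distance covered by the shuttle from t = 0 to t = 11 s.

Distance (not displacement) is the total path length: add the absolute areas under v-t.
0–1 s: |½(8 + 12)(1)| = 10 m
1–4 s: |½(12 + 9)(3)| = 31.5 m
4–10 s: v = 0 at t = 8.5 s; triangle areas 20.25 + 2.25 = 22.5 m
10–11 s: |½(-3 + -10)(1)| = 6.5 m
Total distance = 70.5 m

70.5 m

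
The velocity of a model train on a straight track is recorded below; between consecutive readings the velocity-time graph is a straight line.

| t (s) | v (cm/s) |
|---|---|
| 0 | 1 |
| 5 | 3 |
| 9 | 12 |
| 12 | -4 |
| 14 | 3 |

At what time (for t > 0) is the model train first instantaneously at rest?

v changes sign on 9–12 s (from 12 to -4); the graph is linear there, so v = 0 at t = 9 + (-12)·(12 − 9)/(-4 − 12) = 11.25 s.

t = 11.25 s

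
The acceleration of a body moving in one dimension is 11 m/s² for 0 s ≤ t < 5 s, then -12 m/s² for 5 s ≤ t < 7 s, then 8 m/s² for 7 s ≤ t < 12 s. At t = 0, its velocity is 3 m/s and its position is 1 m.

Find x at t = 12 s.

On each constant-a segment, Δv = aΔt and Δx = v₀Δt + ½aΔt²; chain segment to segment.
0–5 s: v starts 3 m/s; Δx = 3·5 + ½·11·5² = 152.5 m; v ends 58 m/s.
5–7 s: v starts 58 m/s; Δx = 58·2 + ½·-12·2² = 92 m; v ends 34 m/s.
7–12 s: v starts 34 m/s; Δx = 34·5 + ½·8·5² = 270 m; v ends 74 m/s.
x(12) = 1 + Σ Δx = 515.5 m.

515.5 m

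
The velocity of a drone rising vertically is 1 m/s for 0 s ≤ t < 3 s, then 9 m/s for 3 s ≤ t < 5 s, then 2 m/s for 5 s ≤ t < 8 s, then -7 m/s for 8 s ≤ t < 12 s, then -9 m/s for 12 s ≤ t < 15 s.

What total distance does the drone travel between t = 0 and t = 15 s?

82 m

Total distance travelled is ∫|v| dt — sum the magnitudes of each area piece.
0–3 s: |1| × 3 = 3 m
3–5 s: |9| × 2 = 18 m
5–8 s: |2| × 3 = 6 m
8–12 s: |-7| × 4 = 28 m
12–15 s: |-9| × 3 = 27 m
Total distance = 82 m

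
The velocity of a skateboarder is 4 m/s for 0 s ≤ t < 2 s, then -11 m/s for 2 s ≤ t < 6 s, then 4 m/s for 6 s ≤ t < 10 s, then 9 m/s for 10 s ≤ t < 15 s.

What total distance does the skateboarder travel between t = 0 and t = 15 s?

Total distance travelled is ∫|v| dt — sum the magnitudes of each area piece.
0–2 s: |4| × 2 = 8 m
2–6 s: |-11| × 4 = 44 m
6–10 s: |4| × 4 = 16 m
10–15 s: |9| × 5 = 45 m
Total distance = 113 m

113 m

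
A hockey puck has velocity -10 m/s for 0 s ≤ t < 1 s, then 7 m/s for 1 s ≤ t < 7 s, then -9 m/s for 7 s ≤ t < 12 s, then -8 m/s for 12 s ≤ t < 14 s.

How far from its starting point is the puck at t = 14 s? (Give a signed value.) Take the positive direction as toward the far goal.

-29 m

Displacement is the signed area under the v-t curve.
0–1 s: -10 × 1 = -10 m
1–7 s: 7 × 6 = 42 m
7–12 s: -9 × 5 = -45 m
12–14 s: -8 × 2 = -16 m
Net displacement = -29 m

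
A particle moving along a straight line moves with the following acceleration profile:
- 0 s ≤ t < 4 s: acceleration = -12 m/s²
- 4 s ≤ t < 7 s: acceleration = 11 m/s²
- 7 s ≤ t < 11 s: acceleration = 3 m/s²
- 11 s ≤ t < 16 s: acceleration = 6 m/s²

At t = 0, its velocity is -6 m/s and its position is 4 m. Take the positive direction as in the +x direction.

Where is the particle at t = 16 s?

-258.5 m

On each constant-a segment, Δv = aΔt and Δx = v₀Δt + ½aΔt²; chain segment to segment.
0–4 s: v starts -6 m/s; Δx = -6·4 + ½·-12·4² = -120 m; v ends -54 m/s.
4–7 s: v starts -54 m/s; Δx = -54·3 + ½·11·3² = -112.5 m; v ends -21 m/s.
7–11 s: v starts -21 m/s; Δx = -21·4 + ½·3·4² = -60 m; v ends -9 m/s.
11–16 s: v starts -9 m/s; Δx = -9·5 + ½·6·5² = 30 m; v ends 21 m/s.
x(16) = 4 + Σ Δx = -258.5 m.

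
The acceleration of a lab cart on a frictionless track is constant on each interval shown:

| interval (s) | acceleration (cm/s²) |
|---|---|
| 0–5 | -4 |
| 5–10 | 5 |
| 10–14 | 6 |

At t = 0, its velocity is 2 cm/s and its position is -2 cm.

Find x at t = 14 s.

On each constant-a segment, Δv = aΔt and Δx = v₀Δt + ½aΔt²; chain segment to segment.
0–5 s: v starts 2 cm/s; Δx = 2·5 + ½·-4·5² = -40 cm; v ends -18 cm/s.
5–10 s: v starts -18 cm/s; Δx = -18·5 + ½·5·5² = -27.5 cm; v ends 7 cm/s.
10–14 s: v starts 7 cm/s; Δx = 7·4 + ½·6·4² = 76 cm; v ends 31 cm/s.
x(14) = -2 + Σ Δx = 6.5 cm.

6.5 cm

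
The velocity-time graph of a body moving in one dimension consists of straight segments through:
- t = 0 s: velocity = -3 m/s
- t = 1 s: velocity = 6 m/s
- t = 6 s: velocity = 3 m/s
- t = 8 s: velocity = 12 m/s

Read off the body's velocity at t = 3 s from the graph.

4.8 m/s

On 1–6 s the graph is linear from 6 to 3 m/s: v(3) = 6 + (3 − 6)·(3 − 1)/(6 − 1) = 4.8 m/s.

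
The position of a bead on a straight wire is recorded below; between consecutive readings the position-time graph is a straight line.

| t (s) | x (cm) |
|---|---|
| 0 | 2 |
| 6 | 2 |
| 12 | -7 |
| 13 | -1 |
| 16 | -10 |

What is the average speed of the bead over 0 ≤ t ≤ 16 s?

1.5 cm/s

Average speed = (total path length)/(elapsed time); on a piecewise-linear x-t graph the path length is Σ|Δx|.
0–6 s: |Δx| = |2 − 2| = 0 cm
6–12 s: |Δx| = |-7 − 2| = 9 cm
12–13 s: |Δx| = |-1 − -7| = 6 cm
13–16 s: |Δx| = |-10 − -1| = 9 cm
Total path = 24 cm; average speed = 24/16 = 1.5 cm/s.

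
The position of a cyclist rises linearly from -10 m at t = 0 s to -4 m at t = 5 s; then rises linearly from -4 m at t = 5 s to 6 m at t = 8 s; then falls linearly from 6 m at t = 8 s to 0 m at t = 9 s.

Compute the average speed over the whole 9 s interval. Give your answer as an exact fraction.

Average speed = (total path length)/(elapsed time); on a piecewise-linear x-t graph the path length is Σ|Δx|.
0–5 s: |Δx| = |-4 − -10| = 6 m
5–8 s: |Δx| = |6 − -4| = 10 m
8–9 s: |Δx| = |0 − 6| = 6 m
Total path = 22 m; average speed = 22/9 = 22/9 m/s.

22/9 m/s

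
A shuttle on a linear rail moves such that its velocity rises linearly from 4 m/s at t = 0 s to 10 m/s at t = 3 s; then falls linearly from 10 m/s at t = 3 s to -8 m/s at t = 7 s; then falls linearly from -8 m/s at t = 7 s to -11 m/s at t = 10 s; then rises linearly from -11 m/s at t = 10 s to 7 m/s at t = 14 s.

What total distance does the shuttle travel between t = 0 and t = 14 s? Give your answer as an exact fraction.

Distance (not displacement) is the total path length: add the absolute areas under v-t.
0–3 s: |½(4 + 10)(3)| = 21 m
3–7 s: v = 0 at t = 47/9 s; triangle areas 100/9 + 64/9 = 164/9 m
7–10 s: |½(-8 + -11)(3)| = 28.5 m
10–14 s: v = 0 at t = 112/9 s; triangle areas 121/9 + 49/9 = 170/9 m
Total distance = 1559/18 m

1559/18 m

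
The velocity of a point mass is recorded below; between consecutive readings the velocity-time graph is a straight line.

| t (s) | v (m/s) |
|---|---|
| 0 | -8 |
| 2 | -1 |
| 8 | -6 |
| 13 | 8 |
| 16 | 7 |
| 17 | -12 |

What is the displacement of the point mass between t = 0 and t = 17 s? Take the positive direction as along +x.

Net displacement equals the area under the velocity-time graph (areas below the axis count negative).
0–2 s: ½(-8 + -1)(2) = -9 m
2–8 s: ½(-1 + -6)(6) = -21 m
8–13 s: ½(-6 + 8)(5) = 5 m
13–16 s: ½(8 + 7)(3) = 22.5 m
16–17 s: ½(7 + -12)(1) = -2.5 m
Net displacement = -5 m

-5 m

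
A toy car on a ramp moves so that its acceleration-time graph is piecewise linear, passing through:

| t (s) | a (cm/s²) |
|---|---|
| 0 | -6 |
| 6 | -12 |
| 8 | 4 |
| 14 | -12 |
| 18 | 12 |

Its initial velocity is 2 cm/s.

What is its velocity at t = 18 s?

-84 cm/s

Δv equals the area under the a-t graph; then v = v₀ + Δv.
0–6 s: ½(-6 + -12)(6) = -54 cm/s
6–8 s: ½(-12 + 4)(2) = -8 cm/s
8–14 s: ½(4 + -12)(6) = -24 cm/s
14–18 s: ½(-12 + 12)(4) = 0 cm/s
Δv = -86 cm/s, so v(18) = 2 + (-86) = -84 cm/s.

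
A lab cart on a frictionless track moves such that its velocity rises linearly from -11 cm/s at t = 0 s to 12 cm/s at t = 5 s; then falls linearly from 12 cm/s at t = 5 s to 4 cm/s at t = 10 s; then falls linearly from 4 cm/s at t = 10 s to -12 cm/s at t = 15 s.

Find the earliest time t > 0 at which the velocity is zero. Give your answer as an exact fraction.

t = 55/23 s

v changes sign on 0–5 s (from -11 to 12); the graph is linear there, so v = 0 at t = 0 + (11)·(5 − 0)/(12 − -11) = 55/23 s.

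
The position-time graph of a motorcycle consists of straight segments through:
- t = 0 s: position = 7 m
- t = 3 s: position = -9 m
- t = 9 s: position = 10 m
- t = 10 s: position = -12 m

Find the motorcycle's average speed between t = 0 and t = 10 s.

Average speed = (total path length)/(elapsed time); on a piecewise-linear x-t graph the path length is Σ|Δx|.
0–3 s: |Δx| = |-9 − 7| = 16 m
3–9 s: |Δx| = |10 − -9| = 19 m
9–10 s: |Δx| = |-12 − 10| = 22 m
Total path = 57 m; average speed = 57/10 = 5.7 m/s.

5.7 m/s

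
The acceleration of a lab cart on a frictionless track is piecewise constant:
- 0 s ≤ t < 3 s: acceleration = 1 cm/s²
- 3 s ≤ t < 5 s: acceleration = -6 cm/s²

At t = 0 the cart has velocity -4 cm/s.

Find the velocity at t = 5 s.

Δv equals the area under the a-t graph; then v = v₀ + Δv.
0–3 s: 1 × 3 = 3 cm/s
3–5 s: -6 × 2 = -12 cm/s
Δv = -9 cm/s, so v(5) = -4 + (-9) = -13 cm/s.

-13 cm/s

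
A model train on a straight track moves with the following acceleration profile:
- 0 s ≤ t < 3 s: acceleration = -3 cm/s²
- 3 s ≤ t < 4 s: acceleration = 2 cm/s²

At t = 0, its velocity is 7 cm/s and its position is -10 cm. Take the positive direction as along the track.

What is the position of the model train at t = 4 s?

-3.5 cm

On each constant-a segment, Δv = aΔt and Δx = v₀Δt + ½aΔt²; chain segment to segment.
0–3 s: v starts 7 cm/s; Δx = 7·3 + ½·-3·3² = 7.5 cm; v ends -2 cm/s.
3–4 s: v starts -2 cm/s; Δx = -2·1 + ½·2·1² = -1 cm; v ends 0 cm/s.
x(4) = -10 + Σ Δx = -3.5 cm.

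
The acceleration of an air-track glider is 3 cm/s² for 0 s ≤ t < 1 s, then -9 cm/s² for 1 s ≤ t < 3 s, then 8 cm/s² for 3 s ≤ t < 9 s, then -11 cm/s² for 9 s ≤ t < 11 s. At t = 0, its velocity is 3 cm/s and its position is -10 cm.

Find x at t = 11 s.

On each constant-a segment, Δv = aΔt and Δx = v₀Δt + ½aΔt²; chain segment to segment.
0–1 s: v starts 3 cm/s; Δx = 3·1 + ½·3·1² = 4.5 cm; v ends 6 cm/s.
1–3 s: v starts 6 cm/s; Δx = 6·2 + ½·-9·2² = -6 cm; v ends -12 cm/s.
3–9 s: v starts -12 cm/s; Δx = -12·6 + ½·8·6² = 72 cm; v ends 36 cm/s.
9–11 s: v starts 36 cm/s; Δx = 36·2 + ½·-11·2² = 50 cm; v ends 14 cm/s.
x(11) = -10 + Σ Δx = 110.5 cm.

110.5 cm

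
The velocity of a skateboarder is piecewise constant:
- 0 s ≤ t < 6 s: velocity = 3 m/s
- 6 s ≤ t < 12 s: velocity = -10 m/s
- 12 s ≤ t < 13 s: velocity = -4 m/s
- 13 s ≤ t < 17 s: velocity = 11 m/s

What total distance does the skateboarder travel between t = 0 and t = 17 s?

126 m

Total distance travelled is ∫|v| dt — sum the magnitudes of each area piece.
0–6 s: |3| × 6 = 18 m
6–12 s: |-10| × 6 = 60 m
12–13 s: |-4| × 1 = 4 m
13–17 s: |11| × 4 = 44 m
Total distance = 126 m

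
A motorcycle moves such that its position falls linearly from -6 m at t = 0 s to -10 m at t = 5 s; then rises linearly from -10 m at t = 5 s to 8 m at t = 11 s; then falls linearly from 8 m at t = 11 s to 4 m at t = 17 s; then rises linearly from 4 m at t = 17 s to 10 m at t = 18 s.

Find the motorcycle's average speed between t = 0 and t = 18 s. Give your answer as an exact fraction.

16/9 m/s

Average speed = (total path length)/(elapsed time); on a piecewise-linear x-t graph the path length is Σ|Δx|.
0–5 s: |Δx| = |-10 − -6| = 4 m
5–11 s: |Δx| = |8 − -10| = 18 m
11–17 s: |Δx| = |4 − 8| = 4 m
17–18 s: |Δx| = |10 − 4| = 6 m
Total path = 32 m; average speed = 32/18 = 16/9 m/s.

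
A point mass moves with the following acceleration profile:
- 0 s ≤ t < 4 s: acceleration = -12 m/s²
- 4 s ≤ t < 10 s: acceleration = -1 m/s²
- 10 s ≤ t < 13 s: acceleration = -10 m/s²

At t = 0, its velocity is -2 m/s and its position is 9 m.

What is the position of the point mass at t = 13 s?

-626 m

On each constant-a segment, Δv = aΔt and Δx = v₀Δt + ½aΔt²; chain segment to segment.
0–4 s: v starts -2 m/s; Δx = -2·4 + ½·-12·4² = -104 m; v ends -50 m/s.
4–10 s: v starts -50 m/s; Δx = -50·6 + ½·-1·6² = -318 m; v ends -56 m/s.
10–13 s: v starts -56 m/s; Δx = -56·3 + ½·-10·3² = -213 m; v ends -86 m/s.
x(13) = 9 + Σ Δx = -626 m.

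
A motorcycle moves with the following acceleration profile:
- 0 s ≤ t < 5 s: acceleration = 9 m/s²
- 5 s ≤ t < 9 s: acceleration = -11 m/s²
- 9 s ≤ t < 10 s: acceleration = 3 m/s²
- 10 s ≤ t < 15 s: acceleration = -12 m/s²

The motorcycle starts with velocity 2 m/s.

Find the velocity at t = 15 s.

-54 m/s

Δv equals the area under the a-t graph; then v = v₀ + Δv.
0–5 s: 9 × 5 = 45 m/s
5–9 s: -11 × 4 = -44 m/s
9–10 s: 3 × 1 = 3 m/s
10–15 s: -12 × 5 = -60 m/s
Δv = -56 m/s, so v(15) = 2 + (-56) = -54 m/s.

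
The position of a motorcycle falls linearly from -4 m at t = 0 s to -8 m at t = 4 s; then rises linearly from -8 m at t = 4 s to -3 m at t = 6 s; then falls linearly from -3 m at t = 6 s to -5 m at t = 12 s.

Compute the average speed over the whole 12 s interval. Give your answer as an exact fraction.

11/12 m/s

Average speed = (total path length)/(elapsed time); on a piecewise-linear x-t graph the path length is Σ|Δx|.
0–4 s: |Δx| = |-8 − -4| = 4 m
4–6 s: |Δx| = |-3 − -8| = 5 m
6–12 s: |Δx| = |-5 − -3| = 2 m
Total path = 11 m; average speed = 11/12 = 11/12 m/s.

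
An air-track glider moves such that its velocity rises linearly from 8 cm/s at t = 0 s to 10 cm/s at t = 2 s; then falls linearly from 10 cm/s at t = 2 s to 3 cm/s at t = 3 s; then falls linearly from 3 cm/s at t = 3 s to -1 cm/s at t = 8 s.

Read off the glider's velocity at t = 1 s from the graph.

On 0–2 s the graph is linear from 8 to 10 cm/s: v(1) = 8 + (10 − 8)·(1 − 0)/(2 − 0) = 9 cm/s.

9 cm/s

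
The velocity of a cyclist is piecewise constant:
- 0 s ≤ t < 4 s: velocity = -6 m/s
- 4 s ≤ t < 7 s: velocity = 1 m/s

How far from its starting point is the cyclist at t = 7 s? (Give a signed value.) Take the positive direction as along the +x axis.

-21 m

Net displacement equals the area under the velocity-time graph (areas below the axis count negative).
0–4 s: -6 × 4 = -24 m
4–7 s: 1 × 3 = 3 m
Net displacement = -21 m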